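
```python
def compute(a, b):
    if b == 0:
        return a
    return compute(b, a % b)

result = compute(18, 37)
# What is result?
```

compute(18, 37) -> compute(37, 18) -> compute(18, 1) -> compute(1, 0) -> 1

Answer: 1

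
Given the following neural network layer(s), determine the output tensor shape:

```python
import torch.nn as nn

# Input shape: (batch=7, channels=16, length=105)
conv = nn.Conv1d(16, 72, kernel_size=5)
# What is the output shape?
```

Input: (7, 16, 105) -> Output: (7, 72, 101)

Answer: (7, 72, 101)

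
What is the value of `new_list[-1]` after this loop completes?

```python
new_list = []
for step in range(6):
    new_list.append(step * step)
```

Last element of squares 0 to 5
`new_list` takes the values: [] → [0] → [0, 1] → [0, 1, 4] → [0, 1, 4, 9] → [0, 1, 4, 9, 16] → [0, 1, 4, 9, 16, 25]
So `new_list[-1]` = 25

Answer: 25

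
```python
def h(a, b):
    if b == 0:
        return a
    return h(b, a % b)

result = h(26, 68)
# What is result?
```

h(26, 68) -> h(68, 26) -> h(26, 16) -> h(16, 10) -> h(10, 6) -> h(6, 4) -> h(4, 2) -> h(2, 0) -> 2

Answer: 2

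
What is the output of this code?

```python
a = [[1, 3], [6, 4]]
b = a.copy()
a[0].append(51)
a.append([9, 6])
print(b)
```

Key concept: shallow copy with nested lists.
Step by step:
`a = [[1, 3], [6, 4]]` → a = [[1, 3], [6, 4]]
`b = a.copy()` → b = [[1, 3], [6, 4]]
`a[0].append(51)` → a = [[1, 3, 51], [6, 4]]; b = [[1, 3, 51], [6, 4]]
`a.append([9, 6])` → a = [[1, 3, 51], [6, 4], [9, 6]]
`print(b)` → prints [[1, 3, 51], [6, 4]]

Answer: [[1, 3, 51], [6, 4]]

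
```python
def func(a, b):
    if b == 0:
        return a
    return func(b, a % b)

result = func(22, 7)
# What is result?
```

func(22, 7) -> func(7, 1) -> func(1, 0) -> 1

Answer: 1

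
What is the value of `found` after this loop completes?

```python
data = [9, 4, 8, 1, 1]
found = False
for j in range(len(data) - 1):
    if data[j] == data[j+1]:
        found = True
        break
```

Check consecutive duplicates in [9, 4, 8, 1, 1]
`found` takes the values: False → True

Answer: True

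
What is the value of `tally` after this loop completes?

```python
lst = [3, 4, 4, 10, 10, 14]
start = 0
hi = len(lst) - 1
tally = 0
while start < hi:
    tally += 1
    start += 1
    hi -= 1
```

Iterations until pointers meet (list length 6)
`tally` takes the values: 0 → 1 → 2 → 3

Answer: 3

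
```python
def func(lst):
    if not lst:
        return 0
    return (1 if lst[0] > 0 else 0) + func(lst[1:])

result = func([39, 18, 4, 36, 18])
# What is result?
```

Count of positive elements in [39, 18, 4, 36, 18] = 5

Answer: 5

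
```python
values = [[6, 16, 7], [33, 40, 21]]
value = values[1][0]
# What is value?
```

Trace:
`values = [[6, 16, 7], [33, 40, 21]]` → values = [[6, 16, 7], [33, 40, 21]]
`value = values[1][0]` → value = 33
So value = 33

Answer: 33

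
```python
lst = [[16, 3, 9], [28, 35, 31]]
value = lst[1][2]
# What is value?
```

Trace:
`lst = [[16, 3, 9], [28, 35, 31]]` → lst = [[16, 3, 9], [28, 35, 31]]
`value = lst[1][2]` → value = 31
So value = 31

Answer: 31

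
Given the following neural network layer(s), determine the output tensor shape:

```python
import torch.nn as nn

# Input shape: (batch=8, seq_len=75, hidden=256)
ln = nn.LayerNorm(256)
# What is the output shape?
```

Input: (8, 75, 256) -> Output: (8, 75, 256)

Answer: (8, 75, 256)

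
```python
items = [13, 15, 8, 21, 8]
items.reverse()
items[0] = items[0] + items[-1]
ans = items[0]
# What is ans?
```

Trace:
`items = [13, 15, 8, 21, 8]` → items = [13, 15, 8, 21, 8]
`items.reverse()` → items = [8, 21, 8, 15, 13]
`items[0] = items[0] + items[-1]` → items = [21, 21, 8, 15, 13]
`ans = items[0]` → ans = 21
So ans = 21

Answer: 21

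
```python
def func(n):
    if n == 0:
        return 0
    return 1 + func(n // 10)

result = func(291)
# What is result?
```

Count of digits of 291: 3

Answer: 3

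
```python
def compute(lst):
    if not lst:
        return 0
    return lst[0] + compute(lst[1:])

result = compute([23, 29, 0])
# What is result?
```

23 + 29 + 0 + 0 = 52

Answer: 52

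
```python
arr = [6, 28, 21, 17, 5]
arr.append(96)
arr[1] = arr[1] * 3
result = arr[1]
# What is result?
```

Trace:
`arr = [6, 28, 21, 17, 5]` → arr = [6, 28, 21, 17, 5]
`arr.append(96)` → arr = [6, 28, 21, 17, 5, 96]
`arr[1] = arr[1] * 3` → arr = [6, 84, 21, 17, 5, 96]
`result = arr[1]` → result = 84
So result = 84

Answer: 84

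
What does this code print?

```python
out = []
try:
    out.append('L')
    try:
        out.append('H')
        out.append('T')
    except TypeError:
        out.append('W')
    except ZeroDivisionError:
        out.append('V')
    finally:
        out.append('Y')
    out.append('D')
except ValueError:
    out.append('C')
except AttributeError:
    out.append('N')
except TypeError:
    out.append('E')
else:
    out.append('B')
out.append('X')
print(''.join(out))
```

Execution trace: 'L' (try body) → 'H' (inner try body) → 'T' (inner try body, no exception) → 'Y' (inner finally) → 'D' (try body, no exception) → 'B' (else) → 'X' (after the try/except). Output: LHTYDBX

Answer: LHTYDBX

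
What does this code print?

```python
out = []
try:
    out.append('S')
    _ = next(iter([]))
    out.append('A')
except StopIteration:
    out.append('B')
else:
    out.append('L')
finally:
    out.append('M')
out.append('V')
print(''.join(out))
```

Execution trace: 'S' (try body) → 'B' (except StopIteration) → 'M' (finally) → 'V' (after the try/except). Output: SBMV

Answer: SBMV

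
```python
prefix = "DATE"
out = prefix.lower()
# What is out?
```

Trace:
`prefix = "DATE"` → prefix = 'DATE'
`out = prefix.lower()` → out = 'date'
So out = 'date'

Answer: 'date'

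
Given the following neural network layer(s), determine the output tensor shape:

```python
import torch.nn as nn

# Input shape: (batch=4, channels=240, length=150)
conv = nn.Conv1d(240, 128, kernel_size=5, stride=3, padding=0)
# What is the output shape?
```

Input: (4, 240, 150) -> Output: (4, 128, 49)

Answer: (4, 128, 49)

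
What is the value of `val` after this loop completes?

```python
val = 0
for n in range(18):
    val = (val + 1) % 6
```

Increment mod 6, 18 times = 0
`val` takes the values: 0 → 1 → 2 → 3 → 4 → 5 → 0 → 1 → 2 → 3 → 4 → 5 → 0 → 1 → 2 → 3 → 4 → 5 → 0

Answer: 0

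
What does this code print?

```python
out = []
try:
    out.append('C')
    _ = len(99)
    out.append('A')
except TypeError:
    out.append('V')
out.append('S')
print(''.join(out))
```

Execution trace: 'C' (try body) → 'V' (except TypeError) → 'S' (after the try/except). Output: CVS

Answer: CVS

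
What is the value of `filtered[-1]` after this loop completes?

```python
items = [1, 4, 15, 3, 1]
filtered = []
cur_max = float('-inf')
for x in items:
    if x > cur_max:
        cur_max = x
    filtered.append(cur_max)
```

Running max ends at 15
`filtered` takes the values: [] → [1] → [1, 4] → [1, 4, 15] → [1, 4, 15, 15] → [1, 4, 15, 15, 15]
So `filtered[-1]` = 15

Answer: 15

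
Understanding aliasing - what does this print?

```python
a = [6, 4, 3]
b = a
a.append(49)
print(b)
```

Key concept: basic list aliasing.
Step by step:
`a = [6, 4, 3]` → a = [6, 4, 3]
`b = a` → b = [6, 4, 3] (same object as a)
`a.append(49)` → a = [6, 4, 3, 49] (same object as b); b = [6, 4, 3, 49] (same object as a)
`print(b)` → prints [6, 4, 3, 49]

Answer: [6, 4, 3, 49]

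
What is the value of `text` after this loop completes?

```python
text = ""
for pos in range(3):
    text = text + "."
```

Repeat '.' 3 times
`text` takes the values: "" → "." → ".." → "..."

Answer: "..."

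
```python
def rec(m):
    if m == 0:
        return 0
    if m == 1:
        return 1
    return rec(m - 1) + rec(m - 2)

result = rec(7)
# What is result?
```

Build up from base cases: rec(0)=0, rec(1)=1, rec(2)=1, rec(3)=2, rec(4)=3, rec(5)=5, rec(6)=8, ..., rec(7)=13

Answer: 13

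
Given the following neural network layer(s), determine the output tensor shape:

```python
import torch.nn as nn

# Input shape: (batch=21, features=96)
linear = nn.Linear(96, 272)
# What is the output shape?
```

Input: (21, 96) -> Output: (21, 272)

Answer: (21, 272)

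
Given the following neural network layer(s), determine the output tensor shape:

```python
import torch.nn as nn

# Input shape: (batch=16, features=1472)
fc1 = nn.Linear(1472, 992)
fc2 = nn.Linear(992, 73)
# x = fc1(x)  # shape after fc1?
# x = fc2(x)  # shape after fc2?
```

Input: (16, 1472) -> after fc1: (16, 992) -> Output: (16, 73)

Answer: (16, 73)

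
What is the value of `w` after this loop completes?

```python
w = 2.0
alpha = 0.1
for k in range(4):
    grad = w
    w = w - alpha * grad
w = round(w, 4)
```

Gradient descent: w = 2.0 * (1 - 0.1)^4
`w` takes the values: 2.0 → 1.8 → 1.62 → 1.458 → 1.3122

Answer: 1.3122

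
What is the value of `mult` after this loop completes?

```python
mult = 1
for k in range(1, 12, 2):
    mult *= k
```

Product of 1, 3, 5, ... up to 11
`mult` takes the values: 1 → 3 → 15 → 105 → 945 → 10395

Answer: 10395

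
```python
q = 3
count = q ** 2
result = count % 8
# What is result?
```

Trace:
`q = 3` → q = 3
`count = q ** 2` → count = 9
`result = count % 8` → result = 1
So result = 1

Answer: 1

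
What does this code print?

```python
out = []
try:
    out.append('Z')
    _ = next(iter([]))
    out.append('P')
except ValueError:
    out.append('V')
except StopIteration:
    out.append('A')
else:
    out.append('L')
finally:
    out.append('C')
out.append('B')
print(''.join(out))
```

Execution trace: 'Z' (try body) → 'A' (except StopIteration) → 'C' (finally) → 'B' (after the try/except). Output: ZACB

Answer: ZACB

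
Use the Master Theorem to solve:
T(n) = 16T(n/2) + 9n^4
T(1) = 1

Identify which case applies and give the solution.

a=16, b=2, f(n)=9n^4. log_2(16) = 4. Since c=4 = 4, Case 2 applies: T(n) = Θ(n^log_b(a) · log n) = O(n^4 log n).

Answer: O(n^4 log n) - Case 2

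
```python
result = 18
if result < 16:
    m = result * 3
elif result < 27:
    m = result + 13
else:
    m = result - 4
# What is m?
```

Trace:
`result = 18` → result = 18
`if result < 16: ...` → result < 16 is False, result < 27 is True → m = 31
So m = 31

Answer: 31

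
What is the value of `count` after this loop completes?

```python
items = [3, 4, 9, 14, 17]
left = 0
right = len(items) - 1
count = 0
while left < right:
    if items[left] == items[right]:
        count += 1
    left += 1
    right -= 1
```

Count matching pairs from ends
`count` takes the values: 0

Answer: 0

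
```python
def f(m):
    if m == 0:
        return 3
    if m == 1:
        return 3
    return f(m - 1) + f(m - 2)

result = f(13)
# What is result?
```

Build up from base cases: f(0)=3, f(1)=3, f(2)=6, f(3)=9, f(4)=15, f(5)=24, f(6)=39, ..., f(13)=1131

Answer: 1131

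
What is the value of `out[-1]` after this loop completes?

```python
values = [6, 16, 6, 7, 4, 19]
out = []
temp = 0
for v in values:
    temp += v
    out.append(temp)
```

Cumulative sum ends at 58
`out` takes the values: [] → [6] → [6, 22] → [6, 22, 28] → [6, 22, 28, 35] → [6, 22, 28, 35, 39] → [6, 22, 28, 35, 39, 58]
So `out[-1]` = 58

Answer: 58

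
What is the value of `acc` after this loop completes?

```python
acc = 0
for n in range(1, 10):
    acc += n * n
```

Sum of squares 1² to 9² = 285
`acc` takes the values: 0 → 1 → 5 → 14 → 30 → 55 → 91 → 140 → 204 → 285

Answer: 285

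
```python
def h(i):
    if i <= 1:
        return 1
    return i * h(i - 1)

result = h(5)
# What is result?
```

h(5) = 5 * 4 * 3 * 2 * 1 = 120

Answer: 120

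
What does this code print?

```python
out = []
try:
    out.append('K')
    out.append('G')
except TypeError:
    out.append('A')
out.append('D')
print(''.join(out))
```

Execution trace: 'K' (try body) → 'G' (try body, no exception) → 'D' (after the try/except). Output: KGD

Answer: KGD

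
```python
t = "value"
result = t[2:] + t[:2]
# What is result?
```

Trace:
`t = "value"` → t = 'value'
`result = t[2:] + t[:2]` → result = 'lueva'
So result = 'lueva'

Answer: 'lueva'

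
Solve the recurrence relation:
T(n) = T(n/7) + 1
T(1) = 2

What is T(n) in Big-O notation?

Each step divides n by 7 and adds 1. After log_7(n) steps we reach T(1)=2. So T(n) = 1·log_7(n) + 2 = O(log n).

Answer: O(log n)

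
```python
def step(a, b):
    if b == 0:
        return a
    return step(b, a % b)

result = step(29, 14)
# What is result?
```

step(29, 14) -> step(14, 1) -> step(1, 0) -> 1

Answer: 1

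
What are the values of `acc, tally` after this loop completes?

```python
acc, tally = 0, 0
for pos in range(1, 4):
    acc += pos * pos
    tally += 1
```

Sum of squares and count
`acc, tally` takes the values: (0, 0) → (1, 0) → (1, 1) → (5, 1) → (5, 2) → (14, 2) → (14, 3)

Answer: 14, 3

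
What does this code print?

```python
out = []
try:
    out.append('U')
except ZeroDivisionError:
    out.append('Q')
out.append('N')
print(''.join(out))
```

Execution trace: 'U' (try body, no exception) → 'N' (after the try/except). Output: UN

Answer: UN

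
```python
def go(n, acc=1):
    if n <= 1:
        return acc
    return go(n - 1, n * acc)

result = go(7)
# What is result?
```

Accumulator trace (n, acc): (7, 1) -> (6, 7) -> (5, 42) -> (4, 210) -> (3, 840) -> (2, 2520) -> (1, 5040) -> return 5040

Answer: 5040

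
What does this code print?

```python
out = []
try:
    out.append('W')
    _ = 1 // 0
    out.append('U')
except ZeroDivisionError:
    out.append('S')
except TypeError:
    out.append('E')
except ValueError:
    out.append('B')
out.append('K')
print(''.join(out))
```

Execution trace: 'W' (try body) → 'S' (except ZeroDivisionError) → 'K' (after the try/except). Output: WSK

Answer: WSK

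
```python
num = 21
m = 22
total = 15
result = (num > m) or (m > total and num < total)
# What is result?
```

Trace:
`num = 21` → num = 21
`m = 22` → m = 22
`total = 15` → total = 15
`result = (num > m) or (m > total and num < total)` → result = False
So result = False

Answer: False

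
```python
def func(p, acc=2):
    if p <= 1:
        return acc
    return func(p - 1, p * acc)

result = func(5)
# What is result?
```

Accumulator trace (n, acc): (5, 2) -> (4, 10) -> (3, 40) -> (2, 120) -> (1, 240) -> return 240

Answer: 240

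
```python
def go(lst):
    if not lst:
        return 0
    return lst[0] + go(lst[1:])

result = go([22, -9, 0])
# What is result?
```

22 + (-9) + 0 + 0 = 13

Answer: 13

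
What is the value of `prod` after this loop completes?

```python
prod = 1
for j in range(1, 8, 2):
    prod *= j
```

Product of 1, 3, 5, ... up to 7
`prod` takes the values: 1 → 3 → 15 → 105

Answer: 105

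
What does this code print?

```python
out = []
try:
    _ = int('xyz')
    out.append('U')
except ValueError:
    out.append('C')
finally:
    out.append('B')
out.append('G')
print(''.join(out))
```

Execution trace: 'C' (except ValueError) → 'B' (finally) → 'G' (after the try/except). Output: CBG

Answer: CBG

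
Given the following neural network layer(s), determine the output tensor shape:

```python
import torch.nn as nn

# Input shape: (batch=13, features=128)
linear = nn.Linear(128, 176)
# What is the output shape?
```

Input: (13, 128) -> Output: (13, 176)

Answer: (13, 176)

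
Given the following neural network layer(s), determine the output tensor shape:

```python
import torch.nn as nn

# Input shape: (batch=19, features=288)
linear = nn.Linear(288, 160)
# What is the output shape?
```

Input: (19, 288) -> Output: (19, 160)

Answer: (19, 160)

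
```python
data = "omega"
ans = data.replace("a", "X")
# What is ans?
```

Trace:
`data = "omega"` → data = 'omega'
`ans = data.replace("a", "X")` → ans = 'omegX'
So ans = 'omegX'

Answer: 'omegX'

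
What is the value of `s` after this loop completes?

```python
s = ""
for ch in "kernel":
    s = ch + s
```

Reverse 'kernel'
`s` takes the values: "" → "k" → "ek" → "rek" → "nrek" → "enrek" → "lenrek"

Answer: "lenrek"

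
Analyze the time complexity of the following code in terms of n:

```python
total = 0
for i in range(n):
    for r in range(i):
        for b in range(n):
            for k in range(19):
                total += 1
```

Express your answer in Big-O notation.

Each loop level contributes: n × n × n × 1. Multiplying the contributions gives O(n^3).

Answer: O(n^3)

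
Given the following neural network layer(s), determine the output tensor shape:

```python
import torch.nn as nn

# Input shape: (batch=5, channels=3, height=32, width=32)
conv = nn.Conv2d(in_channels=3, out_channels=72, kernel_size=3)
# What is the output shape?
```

Input: (5, 3, 32, 32) -> Output: (5, 72, 30, 30)

Answer: (5, 72, 30, 30)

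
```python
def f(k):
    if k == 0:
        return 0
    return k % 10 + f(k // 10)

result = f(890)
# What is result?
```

Sum of digits of 890: 0 + 9 + 8 = 17

Answer: 17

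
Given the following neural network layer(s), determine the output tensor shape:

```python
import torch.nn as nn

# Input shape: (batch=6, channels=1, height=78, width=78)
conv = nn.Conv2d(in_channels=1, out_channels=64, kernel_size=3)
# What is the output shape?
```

Input: (6, 1, 78, 78) -> Output: (6, 64, 76, 76)

Answer: (6, 64, 76, 76)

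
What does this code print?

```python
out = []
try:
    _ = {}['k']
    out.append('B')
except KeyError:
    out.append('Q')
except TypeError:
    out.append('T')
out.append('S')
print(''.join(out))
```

Execution trace: 'Q' (except KeyError) → 'S' (after the try/except). Output: QS

Answer: QS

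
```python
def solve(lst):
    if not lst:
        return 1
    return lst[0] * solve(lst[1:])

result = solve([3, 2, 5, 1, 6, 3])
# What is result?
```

Product over [3, 2, 5, 1, 6, 3] = 3 * 2 * 5 * 1 * 6 * 3 = 540

Answer: 540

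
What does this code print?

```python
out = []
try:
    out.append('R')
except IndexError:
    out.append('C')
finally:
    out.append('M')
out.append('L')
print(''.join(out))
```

Execution trace: 'R' (try body, no exception) → 'M' (finally) → 'L' (after the try/except). Output: RML

Answer: RML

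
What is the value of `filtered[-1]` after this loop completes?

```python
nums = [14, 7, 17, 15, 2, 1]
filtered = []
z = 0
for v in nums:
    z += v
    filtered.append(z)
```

Cumulative sum ends at 56
`filtered` takes the values: [] → [14] → [14, 21] → [14, 21, 38] → [14, 21, 38, 53] → [14, 21, 38, 53, 55] → [14, 21, 38, 53, 55, 56]
So `filtered[-1]` = 56

Answer: 56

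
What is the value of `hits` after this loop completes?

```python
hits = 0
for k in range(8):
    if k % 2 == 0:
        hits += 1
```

Count numbers divisible by 2 in range(8)
`hits` takes the values: 0 → 1 → 2 → 3 → 4

Answer: 4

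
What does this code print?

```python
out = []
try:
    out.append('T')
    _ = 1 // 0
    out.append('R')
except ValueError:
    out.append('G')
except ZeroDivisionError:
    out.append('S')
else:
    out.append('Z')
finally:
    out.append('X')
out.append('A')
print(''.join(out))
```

Execution trace: 'T' (try body) → 'S' (except ZeroDivisionError) → 'X' (finally) → 'A' (after the try/except). Output: TSXA

Answer: TSXA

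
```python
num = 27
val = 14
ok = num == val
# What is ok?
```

Trace:
`num = 27` → num = 27
`val = 14` → val = 14
`ok = num == val` → ok = False
So ok = False

Answer: False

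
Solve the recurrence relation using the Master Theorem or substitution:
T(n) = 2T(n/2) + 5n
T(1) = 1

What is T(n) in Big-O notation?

By Master Theorem: a=2, b=2, f(n)=5n. Since log_2(2) = 1 and f(n) = Θ(n^1), Case 2 applies. T(n) = O(n log n).

Answer: O(n log n)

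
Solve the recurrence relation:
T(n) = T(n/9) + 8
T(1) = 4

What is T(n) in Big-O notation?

Each step divides n by 9 and adds 8. After log_9(n) steps we reach T(1)=4. So T(n) = 8·log_9(n) + 4 = O(log n).

Answer: O(log n)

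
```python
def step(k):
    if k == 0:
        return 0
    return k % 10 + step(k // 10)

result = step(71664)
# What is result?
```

Sum of digits of 71664: 4 + 6 + 6 + 1 + 7 = 24

Answer: 24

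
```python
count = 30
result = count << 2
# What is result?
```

Trace:
`count = 30` → count = 30
`result = count << 2` → result = 120
So result = 120

Answer: 120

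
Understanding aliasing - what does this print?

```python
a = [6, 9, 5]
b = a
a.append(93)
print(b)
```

Key concept: basic list aliasing.
Step by step:
`a = [6, 9, 5]` → a = [6, 9, 5]
`b = a` → b = [6, 9, 5] (same object as a)
`a.append(93)` → a = [6, 9, 5, 93] (same object as b); b = [6, 9, 5, 93] (same object as a)
`print(b)` → prints [6, 9, 5, 93]

Answer: [6, 9, 5, 93]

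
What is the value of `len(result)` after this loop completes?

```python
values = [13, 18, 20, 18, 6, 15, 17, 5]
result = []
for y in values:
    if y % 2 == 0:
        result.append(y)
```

Count even numbers in [13, 18, 20, 18, 6, 15, 17, 5]
`result` takes the values: [] → [18] → [18, 20] → [18, 20, 18] → [18, 20, 18, 6]
So `len(result)` = 4

Answer: 4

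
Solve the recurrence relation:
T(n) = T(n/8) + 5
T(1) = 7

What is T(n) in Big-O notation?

Each step divides n by 8 and adds 5. After log_8(n) steps we reach T(1)=7. So T(n) = 5·log_8(n) + 7 = O(log n).

Answer: O(log n)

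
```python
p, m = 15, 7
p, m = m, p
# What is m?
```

Trace:
`p, m = 15, 7` → p = 15; m = 7
`p, m = m, p` → p = 7; m = 15
So m = 15

Answer: 15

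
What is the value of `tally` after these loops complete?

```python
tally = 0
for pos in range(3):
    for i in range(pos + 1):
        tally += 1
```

Triangle: 1 + 2 + ... + 3
`tally` takes the values: 0 → 1 → 2 → 3 → 4 → 5 → 6

Answer: 6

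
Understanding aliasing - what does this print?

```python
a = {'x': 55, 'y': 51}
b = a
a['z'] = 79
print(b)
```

Key concept: dict aliasing.
Step by step:
`a = {'x': 55, 'y': 51}` → a = {'x': 55, 'y': 51}
`b = a` → b = {'x': 55, 'y': 51} (same object as a)
`a['z'] = 79` → a = {'x': 55, 'y': 51, 'z': 79} (same object as b); b = {'x': 55, 'y': 51, 'z': 79} (same object as a)
`print(b)` → prints {'x': 55, 'y': 51, 'z': 79}

Answer: {'x': 55, 'y': 51, 'z': 79}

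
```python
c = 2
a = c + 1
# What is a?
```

Trace:
`c = 2` → c = 2
`a = c + 1` → a = 3
So a = 3

Answer: 3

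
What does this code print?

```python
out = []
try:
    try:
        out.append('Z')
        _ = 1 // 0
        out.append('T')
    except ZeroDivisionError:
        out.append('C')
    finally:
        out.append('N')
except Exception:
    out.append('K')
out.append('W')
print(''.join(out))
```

Execution trace: 'Z' (inner try body) → 'C' (inner except ZeroDivisionError) → 'N' (inner finally) → 'W' (after the try/except). Output: ZCNW

Answer: ZCNW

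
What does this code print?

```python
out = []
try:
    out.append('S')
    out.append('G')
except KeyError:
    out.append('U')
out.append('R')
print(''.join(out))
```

Execution trace: 'S' (try body) → 'G' (try body, no exception) → 'R' (after the try/except). Output: SGR

Answer: SGR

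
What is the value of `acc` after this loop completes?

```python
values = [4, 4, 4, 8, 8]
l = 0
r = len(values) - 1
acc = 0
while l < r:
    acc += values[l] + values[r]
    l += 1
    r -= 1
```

Sum of pairs from ends
`acc` takes the values: 0 → 12 → 24

Answer: 24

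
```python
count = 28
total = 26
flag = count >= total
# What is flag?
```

Trace:
`count = 28` → count = 28
`total = 26` → total = 26
`flag = count >= total` → flag = True
So flag = True

Answer: True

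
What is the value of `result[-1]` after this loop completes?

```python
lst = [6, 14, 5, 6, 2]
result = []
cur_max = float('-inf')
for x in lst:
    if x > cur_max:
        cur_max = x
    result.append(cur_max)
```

Running max ends at 14
`result` takes the values: [] → [6] → [6, 14] → [6, 14, 14] → [6, 14, 14, 14] → [6, 14, 14, 14, 14]
So `result[-1]` = 14

Answer: 14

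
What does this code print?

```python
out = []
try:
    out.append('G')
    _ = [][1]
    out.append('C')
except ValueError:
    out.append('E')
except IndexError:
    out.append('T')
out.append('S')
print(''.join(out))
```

Execution trace: 'G' (try body) → 'T' (except IndexError) → 'S' (after the try/except). Output: GTS

Answer: GTS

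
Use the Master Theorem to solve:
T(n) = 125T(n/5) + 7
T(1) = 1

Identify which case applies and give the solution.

a=125, b=5, f(n)=7. log_5(125) = 3. Since c=0 < 3, Case 1 applies: T(n) = Θ(n^log_b(a)) = O(n^3).

Answer: O(n^3) - Case 1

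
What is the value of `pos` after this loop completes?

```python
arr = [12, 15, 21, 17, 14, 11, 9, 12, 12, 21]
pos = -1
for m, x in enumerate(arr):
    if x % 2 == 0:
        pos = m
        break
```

First even number index in [12, 15, 21, 17, 14, 11, 9, 12, 12, 21]
`pos` takes the values: -1 → 0

Answer: 0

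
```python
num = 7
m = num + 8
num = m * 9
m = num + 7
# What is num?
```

Trace:
`num = 7` → num = 7
`m = num + 8` → m = 15
`num = m * 9` → num = 135
`m = num + 7` → m = 142
So num = 135

Answer: 135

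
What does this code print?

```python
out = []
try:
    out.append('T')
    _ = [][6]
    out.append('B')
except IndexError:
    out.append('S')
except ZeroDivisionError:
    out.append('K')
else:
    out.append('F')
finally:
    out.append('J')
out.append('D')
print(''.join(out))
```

Execution trace: 'T' (try body) → 'S' (except IndexError) → 'J' (finally) → 'D' (after the try/except). Output: TSJD

Answer: TSJD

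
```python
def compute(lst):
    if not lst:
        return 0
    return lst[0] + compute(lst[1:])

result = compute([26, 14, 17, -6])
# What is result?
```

26 + 14 + 17 + (-6) + 0 = 51

Answer: 51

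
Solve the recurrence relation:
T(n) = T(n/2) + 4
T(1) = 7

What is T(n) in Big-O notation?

Each step divides n by 2 and adds 4. After log_2(n) steps we reach T(1)=7. So T(n) = 4·log_2(n) + 7 = O(log n).

Answer: O(log n)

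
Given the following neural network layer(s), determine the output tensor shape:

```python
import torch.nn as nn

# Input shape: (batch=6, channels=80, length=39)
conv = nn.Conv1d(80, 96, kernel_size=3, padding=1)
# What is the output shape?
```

Input: (6, 80, 39) -> Output: (6, 96, 39)

Answer: (6, 96, 39)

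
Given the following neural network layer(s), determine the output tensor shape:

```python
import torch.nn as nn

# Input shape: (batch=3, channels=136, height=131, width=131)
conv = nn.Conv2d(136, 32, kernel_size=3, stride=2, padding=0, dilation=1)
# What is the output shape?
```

Input: (3, 136, 131, 131) -> Output: (3, 32, 65, 65)

Answer: (3, 32, 65, 65)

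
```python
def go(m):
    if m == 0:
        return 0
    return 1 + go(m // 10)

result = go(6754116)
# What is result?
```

Count of digits of 6754116: 7

Answer: 7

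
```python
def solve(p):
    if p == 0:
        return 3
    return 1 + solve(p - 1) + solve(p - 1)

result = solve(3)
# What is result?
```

solve(p) = 1 + 2·solve(p-1), solve(0)=3. Closed form: (3+1)·2^3 - 1 = 31.

Answer: 31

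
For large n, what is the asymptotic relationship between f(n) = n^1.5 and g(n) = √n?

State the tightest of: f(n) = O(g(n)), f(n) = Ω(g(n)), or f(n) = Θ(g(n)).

n^1.5 vs √n: f(n) = Ω(g(n)) but not O(g(n)) — n^1.5 grows strictly faster than √n.

Answer: f(n) = Ω(g(n)) but not O(g(n)) — n^1.5 grows strictly faster than √n.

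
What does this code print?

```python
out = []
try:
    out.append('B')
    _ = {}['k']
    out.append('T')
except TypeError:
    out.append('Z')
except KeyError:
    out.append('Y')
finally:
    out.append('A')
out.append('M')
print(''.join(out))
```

Execution trace: 'B' (try body) → 'Y' (except KeyError) → 'A' (finally) → 'M' (after the try/except). Output: BYAM

Answer: BYAM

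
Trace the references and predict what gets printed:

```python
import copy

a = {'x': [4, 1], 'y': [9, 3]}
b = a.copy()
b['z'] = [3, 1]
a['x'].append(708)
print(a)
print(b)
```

Key concept: shallow copy of dict with mutable values.
Step by step:
`a = {'x': [4, 1], 'y': [9, 3]}` → a = {'x': [4, 1], 'y': [9, 3]}
`b = a.copy()` → b = {'x': [4, 1], 'y': [9, 3]}
`b['z'] = [3, 1]` → b = {'x': [4, 1], 'y': [9, 3], 'z': [3, 1]}
`a['x'].append(708)` → a = {'x': [4, 1, 708], 'y': [9, 3]}; b = {'x': [4, 1, 708], 'y': [9, 3], 'z': [3, 1]}
`print(a)` → prints {'x': [4, 1, 708], 'y': [9, 3]}
`print(b)` → prints {'x': [4, 1, 708], 'y': [9, 3], 'z': [3, 1]}

Answer:
{'x': [4, 1, 708], 'y': [9, 3]}
{'x': [4, 1, 708], 'y': [9, 3], 'z': [3, 1]}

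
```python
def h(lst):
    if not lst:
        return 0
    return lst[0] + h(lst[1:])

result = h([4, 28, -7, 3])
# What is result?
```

4 + 28 + (-7) + 3 + 0 = 28

Answer: 28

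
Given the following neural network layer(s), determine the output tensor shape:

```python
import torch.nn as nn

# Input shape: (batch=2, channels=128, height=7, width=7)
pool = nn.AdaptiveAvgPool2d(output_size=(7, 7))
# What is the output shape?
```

Input: (2, 128, 7, 7) -> Output: (2, 128, 7, 7)

Answer: (2, 128, 7, 7)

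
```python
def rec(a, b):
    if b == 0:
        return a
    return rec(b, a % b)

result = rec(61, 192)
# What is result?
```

rec(61, 192) -> rec(192, 61) -> rec(61, 9) -> rec(9, 7) -> rec(7, 2) -> rec(2, 1) -> rec(1, 0) -> 1

Answer: 1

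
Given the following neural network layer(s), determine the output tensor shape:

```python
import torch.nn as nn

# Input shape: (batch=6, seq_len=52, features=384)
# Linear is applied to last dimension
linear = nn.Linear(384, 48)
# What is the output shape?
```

Input: (6, 52, 384) -> Output: (6, 52, 48)

Answer: (6, 52, 48)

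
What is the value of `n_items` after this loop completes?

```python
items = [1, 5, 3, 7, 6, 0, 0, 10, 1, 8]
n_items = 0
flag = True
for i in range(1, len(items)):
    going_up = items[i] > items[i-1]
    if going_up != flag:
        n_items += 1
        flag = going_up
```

Count direction changes in [1, 5, 3, 7, 6, 0, 0, 10, 1, 8]
`n_items` takes the values: 0 → 1 → 2 → 3 → 4 → 5 → 6

Answer: 6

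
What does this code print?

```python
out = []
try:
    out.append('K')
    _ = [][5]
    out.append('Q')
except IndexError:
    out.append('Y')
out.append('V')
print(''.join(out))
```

Execution trace: 'K' (try body) → 'Y' (except IndexError) → 'V' (after the try/except). Output: KYV

Answer: KYV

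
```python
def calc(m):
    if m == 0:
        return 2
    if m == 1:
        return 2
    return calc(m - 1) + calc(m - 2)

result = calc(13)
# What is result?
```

Build up from base cases: calc(0)=2, calc(1)=2, calc(2)=4, calc(3)=6, calc(4)=10, calc(5)=16, calc(6)=26, ..., calc(13)=754

Answer: 754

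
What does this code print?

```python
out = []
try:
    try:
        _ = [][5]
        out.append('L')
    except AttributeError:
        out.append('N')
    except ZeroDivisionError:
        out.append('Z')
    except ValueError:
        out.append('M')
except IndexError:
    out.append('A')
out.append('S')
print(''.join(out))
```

Execution trace: 'A' (outer except IndexError) → 'S' (after the try/except). Output: AS

Answer: AS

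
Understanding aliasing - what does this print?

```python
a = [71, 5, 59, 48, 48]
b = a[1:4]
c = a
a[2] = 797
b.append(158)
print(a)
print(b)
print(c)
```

Key concept: slice vs alias.
Step by step:
`a = [71, 5, 59, 48, 48]` → a = [71, 5, 59, 48, 48]
`b = a[1:4]` → b = [5, 59, 48]
`c = a` → c = [71, 5, 59, 48, 48] (same object as a)
`a[2] = 797` → a = [71, 5, 797, 48, 48] (same object as c); c = [71, 5, 797, 48, 48] (same object as a)
`b.append(158)` → b = [5, 59, 48, 158]
`print(a)` → prints [71, 5, 797, 48, 48]
`print(b)` → prints [5, 59, 48, 158]
`print(c)` → prints [71, 5, 797, 48, 48]

Answer:
[71, 5, 797, 48, 48]
[5, 59, 48, 158]
[71, 5, 797, 48, 48]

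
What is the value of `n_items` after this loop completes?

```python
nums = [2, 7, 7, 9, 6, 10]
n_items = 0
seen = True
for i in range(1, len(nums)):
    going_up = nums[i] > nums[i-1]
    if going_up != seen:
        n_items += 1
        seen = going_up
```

Count direction changes in [2, 7, 7, 9, 6, 10]
`n_items` takes the values: 0 → 1 → 2 → 3 → 4

Answer: 4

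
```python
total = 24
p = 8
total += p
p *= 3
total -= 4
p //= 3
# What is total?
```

Trace:
`total = 24` → total = 24
`p = 8` → p = 8
`total += p` → total = 32
`p *= 3` → p = 24
`total -= 4` → total = 28
`p //= 3` → p = 8
So total = 28

Answer: 28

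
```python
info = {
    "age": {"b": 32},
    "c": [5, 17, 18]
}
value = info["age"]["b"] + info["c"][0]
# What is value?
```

Trace:
`info = { ...` → info = {'age': {'b': 32}, 'c': [5, 17, 18]}
`value = info["age"]["b"] + info["c"][0]` → value = 37
So value = 37

Answer: 37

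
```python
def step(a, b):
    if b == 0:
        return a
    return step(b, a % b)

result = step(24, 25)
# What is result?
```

step(24, 25) -> step(25, 24) -> step(24, 1) -> step(1, 0) -> 1

Answer: 1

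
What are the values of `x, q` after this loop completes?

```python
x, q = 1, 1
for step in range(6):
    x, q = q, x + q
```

Fibonacci: after 6 iterations
`x, q` takes the values: (1, 1) → (1, 2) → (2, 3) → (3, 5) → (5, 8) → (8, 13) → (13, 21)

Answer: 13, 21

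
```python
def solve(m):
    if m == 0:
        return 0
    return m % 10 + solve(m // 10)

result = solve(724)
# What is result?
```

Sum of digits of 724: 4 + 2 + 7 = 13

Answer: 13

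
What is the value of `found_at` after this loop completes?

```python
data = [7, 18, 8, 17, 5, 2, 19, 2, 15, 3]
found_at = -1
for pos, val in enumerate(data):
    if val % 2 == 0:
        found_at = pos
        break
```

First even number index in [7, 18, 8, 17, 5, 2, 19, 2, 15, 3]
`found_at` takes the values: -1 → 1

Answer: 1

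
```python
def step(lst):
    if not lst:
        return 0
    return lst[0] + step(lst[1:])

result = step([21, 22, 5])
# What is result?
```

21 + 22 + 5 + 0 = 48

Answer: 48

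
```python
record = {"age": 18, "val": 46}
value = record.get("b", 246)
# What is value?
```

Trace:
`record = {"age": 18, "val": 46}` → record = {'age': 18, 'val': 46}
`value = record.get("b", 246)` → value = 246
So value = 246

Answer: 246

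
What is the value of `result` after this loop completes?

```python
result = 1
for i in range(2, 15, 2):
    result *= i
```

Product of even numbers 2 to 14
`result` takes the values: 1 → 2 → 8 → 48 → 384 → 3840 → 46080 → 645120

Answer: 645120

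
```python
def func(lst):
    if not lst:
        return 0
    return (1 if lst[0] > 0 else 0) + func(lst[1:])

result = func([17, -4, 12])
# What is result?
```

Count of positive elements in [17, -4, 12] = 2

Answer: 2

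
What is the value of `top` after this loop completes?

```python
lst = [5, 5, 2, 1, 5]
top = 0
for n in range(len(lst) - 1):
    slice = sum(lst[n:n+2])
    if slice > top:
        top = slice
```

Max sum of 2-element window in [5, 5, 2, 1, 5]
`top` takes the values: 0 → 10

Answer: 10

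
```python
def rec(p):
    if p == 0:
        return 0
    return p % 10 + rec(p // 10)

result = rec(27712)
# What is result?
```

Sum of digits of 27712: 2 + 1 + 7 + 7 + 2 = 19

Answer: 19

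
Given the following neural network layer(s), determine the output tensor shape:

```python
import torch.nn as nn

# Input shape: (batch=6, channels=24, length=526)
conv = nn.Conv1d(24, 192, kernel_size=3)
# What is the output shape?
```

Input: (6, 24, 526) -> Output: (6, 192, 524)

Answer: (6, 192, 524)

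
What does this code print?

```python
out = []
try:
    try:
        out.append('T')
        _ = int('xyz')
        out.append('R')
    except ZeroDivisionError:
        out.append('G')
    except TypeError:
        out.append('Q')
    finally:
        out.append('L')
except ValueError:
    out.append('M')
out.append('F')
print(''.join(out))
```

Execution trace: 'T' (try body) → 'L' (finally) → 'M' (outer except ValueError) → 'F' (after the try/except). Output: TLMF

Answer: TLMF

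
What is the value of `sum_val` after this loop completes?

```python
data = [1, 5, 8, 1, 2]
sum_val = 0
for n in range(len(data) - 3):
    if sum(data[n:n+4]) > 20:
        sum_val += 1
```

Count windows with sum > 20
`sum_val` takes the values: 0

Answer: 0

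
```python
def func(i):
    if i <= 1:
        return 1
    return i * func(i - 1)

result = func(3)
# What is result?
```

func(3) = 3 * 2 * 1 = 6

Answer: 6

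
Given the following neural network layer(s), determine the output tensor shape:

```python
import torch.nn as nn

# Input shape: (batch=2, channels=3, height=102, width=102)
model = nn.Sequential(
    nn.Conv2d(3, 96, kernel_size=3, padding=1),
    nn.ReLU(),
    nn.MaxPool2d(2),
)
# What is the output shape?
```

Input: (2, 3, 102, 102) -> after Conv2d: (2, 96, 102, 102) -> after ReLU: (2, 96, 102, 102) -> Output: (2, 96, 51, 51)

Answer: (2, 96, 51, 51)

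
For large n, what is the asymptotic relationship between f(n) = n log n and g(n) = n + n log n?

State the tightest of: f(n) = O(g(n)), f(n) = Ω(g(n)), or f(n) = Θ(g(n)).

n log n vs n + n log n: f(n) = Θ(g(n)) — they are asymptotically equivalent (the n term is dominated).

Answer: f(n) = Θ(g(n)) — they are asymptotically equivalent (the n term is dominated).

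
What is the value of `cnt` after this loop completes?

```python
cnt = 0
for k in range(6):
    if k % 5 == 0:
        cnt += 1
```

Count numbers divisible by 5 in range(6)
`cnt` takes the values: 0 → 1 → 2

Answer: 2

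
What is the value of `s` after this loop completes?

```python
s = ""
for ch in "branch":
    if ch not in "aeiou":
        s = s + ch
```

Remove vowels from 'branch'
`s` takes the values: "" → "b" → "br" → "brn" → "brnc" → "brnch"

Answer: "brnch"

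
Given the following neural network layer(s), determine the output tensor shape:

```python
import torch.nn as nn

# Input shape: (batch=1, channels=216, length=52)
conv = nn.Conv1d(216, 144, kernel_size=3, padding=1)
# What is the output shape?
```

Input: (1, 216, 52) -> Output: (1, 144, 52)

Answer: (1, 144, 52)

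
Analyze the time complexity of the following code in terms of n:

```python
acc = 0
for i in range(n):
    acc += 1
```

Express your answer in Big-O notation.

Each loop level contributes: n. Multiplying the contributions gives O(n).

Answer: O(n)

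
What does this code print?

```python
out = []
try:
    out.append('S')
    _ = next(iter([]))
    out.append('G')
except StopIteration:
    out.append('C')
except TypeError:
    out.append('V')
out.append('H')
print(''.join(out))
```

Execution trace: 'S' (try body) → 'C' (except StopIteration) → 'H' (after the try/except). Output: SCH

Answer: SCH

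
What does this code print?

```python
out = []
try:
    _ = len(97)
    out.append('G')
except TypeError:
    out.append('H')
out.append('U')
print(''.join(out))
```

Execution trace: 'H' (except TypeError) → 'U' (after the try/except). Output: HU

Answer: HU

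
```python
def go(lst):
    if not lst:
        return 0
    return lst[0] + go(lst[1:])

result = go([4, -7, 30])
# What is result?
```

4 + (-7) + 30 + 0 = 27

Answer: 27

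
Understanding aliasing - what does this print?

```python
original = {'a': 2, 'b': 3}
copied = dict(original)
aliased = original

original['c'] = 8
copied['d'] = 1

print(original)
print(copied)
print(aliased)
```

Key concept: dict() creates copy, assignment creates alias.
Step by step:
`original = {'a': 2, 'b': 3}` → original = {'a': 2, 'b': 3}
`copied = dict(original)` → copied = {'a': 2, 'b': 3}
`aliased = original` → aliased = {'a': 2, 'b': 3} (same object as original)
`original['c'] = 8` → original = {'a': 2, 'b': 3, 'c': 8} (same object as aliased); aliased = {'a': 2, 'b': 3, 'c': 8} (same object as original)
`copied['d'] = 1` → copied = {'a': 2, 'b': 3, 'd': 1}
`print(original)` → prints {'a': 2, 'b': 3, 'c': 8}
`print(copied)` → prints {'a': 2, 'b': 3, 'd': 1}
`print(aliased)` → prints {'a': 2, 'b': 3, 'c': 8}

Answer:
{'a': 2, 'b': 3, 'c': 8}
{'a': 2, 'b': 3, 'd': 1}
{'a': 2, 'b': 3, 'c': 8}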